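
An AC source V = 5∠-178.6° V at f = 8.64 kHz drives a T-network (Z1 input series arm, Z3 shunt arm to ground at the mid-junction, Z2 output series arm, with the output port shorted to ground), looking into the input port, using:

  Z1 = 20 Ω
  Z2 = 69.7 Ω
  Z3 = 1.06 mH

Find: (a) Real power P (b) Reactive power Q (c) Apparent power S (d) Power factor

Step 1 — Angular frequency: ω = 2π·f = 2π·8640 = 5.429e+04 rad/s.
Step 2 — Component impedances:
  Z1: Z = R = 20 Ω
  Z2: Z = R = 69.7 Ω
  Z3: Z = jωL = j·5.429e+04·0.00106 = 0 + j57.54 Ω
Step 3 — With the output port shorted to ground, the output series arm Z2 runs from the junction to ground; the shunt arm Z3 also runs from the junction to ground. They appear in parallel: Z3 || Z2 = 28.25 + j34.22 Ω.
Step 4 — Series with input arm Z1: Z_in = Z1 + (Z3 || Z2) = 48.25 + j34.22 Ω = 59.15∠35.3° Ω.
Step 5 — Source phasor: V = 5∠-178.6° V = -4.999 - j0.1222 V.
Step 6 — Current: I = V / Z = -0.07012 + j0.0472 A = 0.08453∠146.1° A.
Step 7 — Complex power: S = V·I* = 0.3447 + j0.2445 VA.
Step 8 — Real power: P = Re(S) = 0.3447 W.
Step 9 — Reactive power: Q = Im(S) = 0.2445 VAR.
Step 10 — Apparent power: |S| = 0.4226 VA.
Step 11 — Power factor: PF = P/|S| = 0.8157 (lagging).

(a) P = 0.3447 W  (b) Q = 0.2445 VAR  (c) S = 0.4226 VA  (d) PF = 0.8157 (lagging)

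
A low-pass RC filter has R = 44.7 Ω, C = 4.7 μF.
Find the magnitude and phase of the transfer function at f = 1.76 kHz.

Step 1 — Angular frequency: ω = 2π·1760 = 1.106e+04 rad/s.
Step 2 — Transfer function: H(jω) = 1/(1 + jωRC).
Step 3 — Denominator: 1 + jωRC = 1 + j·1.106e+04·44.7·4.7e-06 = 1 + j2.323.
Step 4 — H = 0.1563 - j0.3631.
Step 5 — Magnitude: |H| = 0.3954 (-8.1 dB); phase: φ = -66.7°.

|H| = 0.3954 (-8.1 dB), φ = -66.7°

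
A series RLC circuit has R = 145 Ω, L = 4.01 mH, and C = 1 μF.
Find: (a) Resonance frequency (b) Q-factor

Step 1 — Resonance condition Im(Z)=0 gives ω₀ = 1/√(LC).
Step 2 — ω₀ = 1/√(0.00401·1e-06) = 1.579e+04 rad/s.
Step 3 — f₀ = ω₀/(2π) = 2513 Hz.
Step 4 — Series Q: Q = ω₀L/R = 1.579e+04·0.00401/145 = 0.4367.

(a) f₀ = 2513 Hz  (b) Q = 0.4367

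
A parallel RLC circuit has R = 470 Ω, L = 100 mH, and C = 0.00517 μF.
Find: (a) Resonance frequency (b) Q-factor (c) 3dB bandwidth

Step 1 — Resonance: ω₀ = 1/√(LC) = 1/√(0.1·5.17e-09) = 4.398e+04 rad/s.
Step 2 — f₀ = ω₀/(2π) = 7000 Hz.
Step 3 — Parallel Q: Q = R/(ω₀L) = 470/(4.398e+04·0.1) = 0.1069.
Step 4 — Bandwidth: Δω = ω₀/Q = 4.115e+05 rad/s; BW = Δω/(2π) = 6.55e+04 Hz.

(a) f₀ = 7000 Hz  (b) Q = 0.1069  (c) BW = 6.55e+04 Hz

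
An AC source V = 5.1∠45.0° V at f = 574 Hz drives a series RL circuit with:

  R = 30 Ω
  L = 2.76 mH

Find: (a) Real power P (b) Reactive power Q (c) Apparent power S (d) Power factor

Step 1 — Angular frequency: ω = 2π·f = 2π·574 = 3607 rad/s.
Step 2 — Component impedances:
  R: Z = R = 30 Ω
  L: Z = jωL = j·3607·0.00276 = 0 + j9.954 Ω
Step 3 — Series combination: Z_total = R + L = 30 + j9.954 Ω = 31.61∠18.4° Ω.
Step 4 — Source phasor: V = 5.1∠45.0° V = 3.606 + j3.606 V.
Step 5 — Current: I = V / Z = 0.1442 + j0.07236 A = 0.1614∠26.6° A.
Step 6 — Complex power: S = V·I* = 0.781 + j0.2591 VA.
Step 7 — Real power: P = Re(S) = 0.781 W.
Step 8 — Reactive power: Q = Im(S) = 0.2591 VAR.
Step 9 — Apparent power: |S| = 0.8229 VA.
Step 10 — Power factor: PF = P/|S| = 0.9491 (lagging).

(a) P = 0.781 W  (b) Q = 0.2591 VAR  (c) S = 0.8229 VA  (d) PF = 0.9491 (lagging)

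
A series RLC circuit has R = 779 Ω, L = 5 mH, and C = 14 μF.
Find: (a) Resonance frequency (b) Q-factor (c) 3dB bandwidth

Step 1 — Resonance condition Im(Z)=0 gives ω₀ = 1/√(LC).
Step 2 — ω₀ = 1/√(0.005·1.4e-05) = 3780 rad/s.
Step 3 — f₀ = ω₀/(2π) = 601.5 Hz.
Step 4 — Series Q: Q = ω₀L/R = 3780·0.005/779 = 0.02426.
Step 5 — 3dB bandwidth: Δω = ω₀/Q = 1.558e+05 rad/s; BW = Δω/(2π) = 2.48e+04 Hz.

(a) f₀ = 601.5 Hz  (b) Q = 0.02426  (c) BW = 2.48e+04 Hz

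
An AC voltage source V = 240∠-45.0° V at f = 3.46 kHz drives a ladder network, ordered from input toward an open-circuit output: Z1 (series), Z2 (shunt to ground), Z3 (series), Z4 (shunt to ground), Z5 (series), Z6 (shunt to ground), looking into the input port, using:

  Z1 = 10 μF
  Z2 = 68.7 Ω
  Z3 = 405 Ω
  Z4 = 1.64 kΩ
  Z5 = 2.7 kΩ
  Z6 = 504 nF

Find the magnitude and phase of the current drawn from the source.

Step 1 — Angular frequency: ω = 2π·f = 2π·3460 = 2.174e+04 rad/s.
Step 2 — Component impedances:
  Z1: Z = 1/(jωC) = -j/(ω·C) = 0 - j4.6 Ω
  Z2: Z = R = 68.7 Ω
  Z3: Z = R = 405 Ω
  Z4: Z = R = 1640 Ω
  Z5: Z = R = 2700 Ω
  Z6: Z = 1/(jωC) = -j/(ω·C) = 0 - j91.27 Ω
Step 3 — Ladder network (open output): work backward from the far end, alternating series and parallel combinations. Z_in = 65.54 - j4.627 Ω = 65.7∠-4.0° Ω.
Step 4 — Source phasor: V = 240∠-45.0° V = 169.7 - j169.7 V.
Step 5 — Ohm's law: I = V / Z_total = (169.7 - j169.7) / (65.54 - j4.627) = 2.758 - j2.395 A.
Step 6 — Convert to polar: |I| = 3.653 A, ∠I = -41.0°.

I = 3.653∠-41.0° A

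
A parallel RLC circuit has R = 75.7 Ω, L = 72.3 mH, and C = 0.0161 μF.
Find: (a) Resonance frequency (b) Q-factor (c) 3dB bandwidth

Step 1 — Resonance: ω₀ = 1/√(LC) = 1/√(0.0723·1.61e-08) = 2.931e+04 rad/s.
Step 2 — f₀ = ω₀/(2π) = 4665 Hz.
Step 3 — Parallel Q: Q = R/(ω₀L) = 75.7/(2.931e+04·0.0723) = 0.03572.
Step 4 — Bandwidth: Δω = ω₀/Q = 8.205e+05 rad/s; BW = Δω/(2π) = 1.306e+05 Hz.

(a) f₀ = 4665 Hz  (b) Q = 0.03572  (c) BW = 1.306e+05 Hz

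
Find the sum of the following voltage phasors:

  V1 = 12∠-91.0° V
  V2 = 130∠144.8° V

Step 1 — Convert each phasor to rectangular form:
  V1 = 12·(cos(-91.0°) + j·sin(-91.0°)) = -0.2094 - j12 V
  V2 = 130·(cos(144.8°) + j·sin(144.8°)) = -106.2 + j74.94 V
Step 2 — Sum components: V_total = -106.4 + j62.94 V.
Step 3 — Convert to polar: |V_total| = 123.7 V, ∠V_total = 149.4°.

V_total = 123.7∠149.4° V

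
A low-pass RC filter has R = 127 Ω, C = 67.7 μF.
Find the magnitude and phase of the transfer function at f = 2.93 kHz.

Step 1 — Angular frequency: ω = 2π·2930 = 1.841e+04 rad/s.
Step 2 — Transfer function: H(jω) = 1/(1 + jωRC).
Step 3 — Denominator: 1 + jωRC = 1 + j·1.841e+04·127·6.77e-05 = 1 + j158.3.
Step 4 — H = 3.991e-05 - j0.006317.
Step 5 — Magnitude: |H| = 0.006318 (-44.0 dB); phase: φ = -89.6°.

|H| = 0.006318 (-44.0 dB), φ = -89.6°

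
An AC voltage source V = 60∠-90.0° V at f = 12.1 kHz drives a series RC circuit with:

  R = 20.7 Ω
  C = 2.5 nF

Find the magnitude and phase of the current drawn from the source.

Step 1 — Angular frequency: ω = 2π·f = 2π·1.21e+04 = 7.603e+04 rad/s.
Step 2 — Component impedances:
  R: Z = R = 20.7 Ω
  C: Z = 1/(jωC) = -j/(ω·C) = 0 - j5261 Ω
Step 3 — Series combination: Z_total = R + C = 20.7 - j5261 Ω = 5261∠-89.8° Ω.
Step 4 — Source phasor: V = 60∠-90.0° V = 0 - j60 V.
Step 5 — Ohm's law: I = V / Z_total = (0 - j60) / (20.7 - j5261) = 0.0114 - j4.487e-05 A.
Step 6 — Convert to polar: |I| = 0.0114 A, ∠I = -0.2°.

I = 0.0114∠-0.2° A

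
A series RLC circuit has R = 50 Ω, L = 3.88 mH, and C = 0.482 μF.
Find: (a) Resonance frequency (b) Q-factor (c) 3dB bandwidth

Step 1 — Resonance condition Im(Z)=0 gives ω₀ = 1/√(LC).
Step 2 — ω₀ = 1/√(0.00388·4.82e-07) = 2.312e+04 rad/s.
Step 3 — f₀ = ω₀/(2π) = 3680 Hz.
Step 4 — Series Q: Q = ω₀L/R = 2.312e+04·0.00388/50 = 1.794.
Step 5 — 3dB bandwidth: Δω = ω₀/Q = 1.289e+04 rad/s; BW = Δω/(2π) = 2051 Hz.

(a) f₀ = 3680 Hz  (b) Q = 1.794  (c) BW = 2051 Hz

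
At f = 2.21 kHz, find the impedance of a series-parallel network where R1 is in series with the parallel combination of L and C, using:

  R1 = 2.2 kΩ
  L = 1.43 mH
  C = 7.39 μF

Step 1 — Angular frequency: ω = 2π·f = 2π·2210 = 1.389e+04 rad/s.
Step 2 — Component impedances:
  R1: Z = R = 2200 Ω
  L: Z = jωL = j·1.389e+04·0.00143 = 0 + j19.86 Ω
  C: Z = 1/(jωC) = -j/(ω·C) = 0 - j9.745 Ω
Step 3 — Parallel branch: L || C = 1/(1/L + 1/C) = 0 - j19.14 Ω.
Step 4 — Series with R1: Z_total = R1 + (L || C) = 2200 - j19.14 Ω = 2200∠-0.5° Ω.

Z = 2200 - j19.14 Ω = 2200∠-0.5° Ω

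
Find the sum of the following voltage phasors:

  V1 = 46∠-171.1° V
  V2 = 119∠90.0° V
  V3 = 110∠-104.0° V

Step 1 — Convert each phasor to rectangular form:
  V1 = 46·(cos(-171.1°) + j·sin(-171.1°)) = -45.45 - j7.117 V
  V2 = 119·(cos(90.0°) + j·sin(90.0°)) = 0 + j119 V
  V3 = 110·(cos(-104.0°) + j·sin(-104.0°)) = -26.61 - j106.7 V
Step 2 — Sum components: V_total = -72.06 + j5.151 V.
Step 3 — Convert to polar: |V_total| = 72.24 V, ∠V_total = 175.9°.

V_total = 72.24∠175.9° V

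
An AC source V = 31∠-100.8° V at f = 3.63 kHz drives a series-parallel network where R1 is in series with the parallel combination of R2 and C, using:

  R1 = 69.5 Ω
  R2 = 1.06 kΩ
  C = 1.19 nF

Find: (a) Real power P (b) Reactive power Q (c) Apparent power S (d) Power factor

Step 1 — Angular frequency: ω = 2π·f = 2π·3630 = 2.281e+04 rad/s.
Step 2 — Component impedances:
  R1: Z = R = 69.5 Ω
  R2: Z = R = 1060 Ω
  C: Z = 1/(jωC) = -j/(ω·C) = 0 - j3.684e+04 Ω
Step 3 — Parallel branch: R2 || C = 1/(1/R2 + 1/C) = 1059 - j30.47 Ω.
Step 4 — Series with R1: Z_total = R1 + (R2 || C) = 1129 - j30.47 Ω = 1129∠-1.5° Ω.
Step 5 — Source phasor: V = 31∠-100.8° V = -5.809 - j30.45 V.
Step 6 — Current: I = V / Z = -0.004415 - j0.0271 A = 0.02746∠-99.3° A.
Step 7 — Complex power: S = V·I* = 0.8509 - j0.02297 VA.
Step 8 — Real power: P = Re(S) = 0.8509 W.
Step 9 — Reactive power: Q = Im(S) = -0.02297 VAR.
Step 10 — Apparent power: |S| = 0.8512 VA.
Step 11 — Power factor: PF = P/|S| = 0.9996 (leading).

(a) P = 0.8509 W  (b) Q = -0.02297 VAR  (c) S = 0.8512 VA  (d) PF = 0.9996 (leading)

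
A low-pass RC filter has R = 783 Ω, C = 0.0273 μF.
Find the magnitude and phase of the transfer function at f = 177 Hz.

Step 1 — Angular frequency: ω = 2π·177 = 1112 rad/s.
Step 2 — Transfer function: H(jω) = 1/(1 + jωRC).
Step 3 — Denominator: 1 + jωRC = 1 + j·1112·783·2.73e-08 = 1 + j0.02377.
Step 4 — H = 0.9994 - j0.02376.
Step 5 — Magnitude: |H| = 0.9997 (-0.0 dB); phase: φ = -1.4°.

|H| = 0.9997 (-0.0 dB), φ = -1.4°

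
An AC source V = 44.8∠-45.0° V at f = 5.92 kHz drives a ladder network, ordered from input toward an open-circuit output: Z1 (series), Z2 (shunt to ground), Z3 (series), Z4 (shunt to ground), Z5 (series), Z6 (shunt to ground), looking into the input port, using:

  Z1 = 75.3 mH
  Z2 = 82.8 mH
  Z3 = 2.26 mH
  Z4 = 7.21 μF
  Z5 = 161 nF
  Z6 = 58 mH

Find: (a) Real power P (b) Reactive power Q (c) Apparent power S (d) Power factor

Step 1 — Angular frequency: ω = 2π·f = 2π·5920 = 3.72e+04 rad/s.
Step 2 — Component impedances:
  Z1: Z = jωL = j·3.72e+04·0.0753 = 0 + j2801 Ω
  Z2: Z = jωL = j·3.72e+04·0.0828 = 0 + j3080 Ω
  Z3: Z = jωL = j·3.72e+04·0.00226 = 0 + j84.06 Ω
  Z4: Z = 1/(jωC) = -j/(ω·C) = 0 - j3.729 Ω
  Z5: Z = 1/(jωC) = -j/(ω·C) = 0 - j167 Ω
  Z6: Z = jωL = j·3.72e+04·0.058 = 0 + j2157 Ω
Step 3 — Ladder network (open output): work backward from the far end, alternating series and parallel combinations. Z_in = 0 + j2879 Ω = 2879∠90.0° Ω.
Step 4 — Source phasor: V = 44.8∠-45.0° V = 31.68 - j31.68 V.
Step 5 — Current: I = V / Z = -0.011 - j0.011 A = 0.01556∠-135.0° A.
Step 6 — Complex power: S = V·I* = 0 + j0.6971 VA.
Step 7 — Real power: P = Re(S) = 0 W.
Step 8 — Reactive power: Q = Im(S) = 0.6971 VAR.
Step 9 — Apparent power: |S| = 0.6971 VA.
Step 10 — Power factor: PF = P/|S| = 0 (lagging).

(a) P = 0 W  (b) Q = 0.6971 VAR  (c) S = 0.6971 VA  (d) PF = 0 (lagging)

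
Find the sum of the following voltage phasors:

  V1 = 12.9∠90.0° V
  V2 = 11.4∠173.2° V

Step 1 — Convert each phasor to rectangular form:
  V1 = 12.9·(cos(90.0°) + j·sin(90.0°)) = 0 + j12.9 V
  V2 = 11.4·(cos(173.2°) + j·sin(173.2°)) = -11.32 + j1.35 V
Step 2 — Sum components: V_total = -11.32 + j14.25 V.
Step 3 — Convert to polar: |V_total| = 18.2 V, ∠V_total = 128.5°.

V_total = 18.2∠128.5° V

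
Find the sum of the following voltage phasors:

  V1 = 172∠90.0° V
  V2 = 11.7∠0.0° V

Step 1 — Convert each phasor to rectangular form:
  V1 = 172·(cos(90.0°) + j·sin(90.0°)) = 0 + j172 V
  V2 = 11.7·(cos(0.0°) + j·sin(0.0°)) = 11.7 V
Step 2 — Sum components: V_total = 11.7 + j172 V.
Step 3 — Convert to polar: |V_total| = 172.4 V, ∠V_total = 86.1°.

V_total = 172.4∠86.1° V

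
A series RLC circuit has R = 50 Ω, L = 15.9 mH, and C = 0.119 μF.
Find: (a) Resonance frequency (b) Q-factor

Step 1 — Resonance condition Im(Z)=0 gives ω₀ = 1/√(LC).
Step 2 — ω₀ = 1/√(0.0159·1.19e-07) = 2.299e+04 rad/s.
Step 3 — f₀ = ω₀/(2π) = 3659 Hz.
Step 4 — Series Q: Q = ω₀L/R = 2.299e+04·0.0159/50 = 7.311.

(a) f₀ = 3659 Hz  (b) Q = 7.311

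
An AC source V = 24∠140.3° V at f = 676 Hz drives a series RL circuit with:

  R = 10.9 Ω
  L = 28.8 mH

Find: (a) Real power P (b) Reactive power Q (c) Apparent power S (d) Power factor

Step 1 — Angular frequency: ω = 2π·f = 2π·676 = 4247 rad/s.
Step 2 — Component impedances:
  R: Z = R = 10.9 Ω
  L: Z = jωL = j·4247·0.0288 = 0 + j122.3 Ω
Step 3 — Series combination: Z_total = R + L = 10.9 + j122.3 Ω = 122.8∠84.9° Ω.
Step 4 — Source phasor: V = 24∠140.3° V = -18.47 + j15.33 V.
Step 5 — Current: I = V / Z = 0.111 + j0.1608 A = 0.1954∠55.4° A.
Step 6 — Complex power: S = V·I* = 0.4163 + j4.672 VA.
Step 7 — Real power: P = Re(S) = 0.4163 W.
Step 8 — Reactive power: Q = Im(S) = 4.672 VAR.
Step 9 — Apparent power: |S| = 4.69 VA.
Step 10 — Power factor: PF = P/|S| = 0.08875 (lagging).

(a) P = 0.4163 W  (b) Q = 4.672 VAR  (c) S = 4.69 VA  (d) PF = 0.08875 (lagging)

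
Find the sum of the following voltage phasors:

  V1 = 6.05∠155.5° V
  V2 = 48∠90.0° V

Step 1 — Convert each phasor to rectangular form:
  V1 = 6.05·(cos(155.5°) + j·sin(155.5°)) = -5.505 + j2.509 V
  V2 = 48·(cos(90.0°) + j·sin(90.0°)) = 0 + j48 V
Step 2 — Sum components: V_total = -5.505 + j50.51 V.
Step 3 — Convert to polar: |V_total| = 50.81 V, ∠V_total = 96.2°.

V_total = 50.81∠96.2° V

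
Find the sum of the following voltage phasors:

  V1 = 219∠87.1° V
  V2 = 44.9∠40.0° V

Step 1 — Convert each phasor to rectangular form:
  V1 = 219·(cos(87.1°) + j·sin(87.1°)) = 11.08 + j218.7 V
  V2 = 44.9·(cos(40.0°) + j·sin(40.0°)) = 34.4 + j28.86 V
Step 2 — Sum components: V_total = 45.48 + j247.6 V.
Step 3 — Convert to polar: |V_total| = 251.7 V, ∠V_total = 79.6°.

V_total = 251.7∠79.6° V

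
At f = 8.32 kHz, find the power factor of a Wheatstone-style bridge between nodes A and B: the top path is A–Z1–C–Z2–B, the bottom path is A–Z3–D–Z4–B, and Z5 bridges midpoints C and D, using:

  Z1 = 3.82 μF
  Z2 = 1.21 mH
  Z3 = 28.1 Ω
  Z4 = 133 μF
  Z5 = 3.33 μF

Step 1 — Angular frequency: ω = 2π·f = 2π·8320 = 5.228e+04 rad/s.
Step 2 — Component impedances:
  Z1: Z = 1/(jωC) = -j/(ω·C) = 0 - j5.008 Ω
  Z2: Z = jωL = j·5.228e+04·0.00121 = 0 + j63.25 Ω
  Z3: Z = R = 28.1 Ω
  Z4: Z = 1/(jωC) = -j/(ω·C) = 0 - j0.1438 Ω
  Z5: Z = 1/(jωC) = -j/(ω·C) = 0 - j5.745 Ω
Step 3 — Bridge requires nodal analysis (the Z5 bridge couples midpoints C and D, so the two paths cannot be reduced to a simple series/parallel combination). Setting node B to ground and injecting 1 A at node A, the 3-node admittance system at A, C, D solves to V_A = Z_AB = 3.938 - j9.913 Ω = 10.67∠-68.3° Ω.
Step 4 — Power factor: PF = cos(φ) = Re(Z)/|Z| = 3.9379/10.667 = 0.3692.
Step 5 — Type: Im(Z) = -9.913 ⇒ leading (phase φ = -68.3°).

PF = 0.3692 (leading, φ = -68.3°)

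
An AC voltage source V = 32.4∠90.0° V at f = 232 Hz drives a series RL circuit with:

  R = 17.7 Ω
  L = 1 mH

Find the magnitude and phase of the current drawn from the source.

Step 1 — Angular frequency: ω = 2π·f = 2π·232 = 1458 rad/s.
Step 2 — Component impedances:
  R: Z = R = 17.7 Ω
  L: Z = jωL = j·1458·0.001 = 0 + j1.458 Ω
Step 3 — Series combination: Z_total = R + L = 17.7 + j1.458 Ω = 17.76∠4.7° Ω.
Step 4 — Source phasor: V = 32.4∠90.0° V = 0 + j32.4 V.
Step 5 — Ohm's law: I = V / Z_total = (0 + j32.4) / (17.7 + j1.458) = 0.1497 + j1.818 A.
Step 6 — Convert to polar: |I| = 1.824 A, ∠I = 85.3°.

I = 1.824∠85.3° A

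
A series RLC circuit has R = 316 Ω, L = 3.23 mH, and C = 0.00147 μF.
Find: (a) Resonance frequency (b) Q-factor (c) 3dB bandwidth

Step 1 — Resonance condition Im(Z)=0 gives ω₀ = 1/√(LC).
Step 2 — ω₀ = 1/√(0.00323·1.47e-09) = 4.589e+05 rad/s.
Step 3 — f₀ = ω₀/(2π) = 7.304e+04 Hz.
Step 4 — Series Q: Q = ω₀L/R = 4.589e+05·0.00323/316 = 4.691.
Step 5 — 3dB bandwidth: Δω = ω₀/Q = 9.783e+04 rad/s; BW = Δω/(2π) = 1.557e+04 Hz.

(a) f₀ = 7.304e+04 Hz  (b) Q = 4.691  (c) BW = 1.557e+04 Hz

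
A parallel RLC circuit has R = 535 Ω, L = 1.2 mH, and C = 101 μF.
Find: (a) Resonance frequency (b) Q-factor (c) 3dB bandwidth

Step 1 — Resonance: ω₀ = 1/√(LC) = 1/√(0.0012·0.000101) = 2872 rad/s.
Step 2 — f₀ = ω₀/(2π) = 457.2 Hz.
Step 3 — Parallel Q: Q = R/(ω₀L) = 535/(2872·0.0012) = 155.2.
Step 4 — Bandwidth: Δω = ω₀/Q = 18.51 rad/s; BW = Δω/(2π) = 2.945 Hz.

(a) f₀ = 457.2 Hz  (b) Q = 155.2  (c) BW = 2.945 Hz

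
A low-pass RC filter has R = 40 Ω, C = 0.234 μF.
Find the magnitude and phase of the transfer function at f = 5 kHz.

Step 1 — Angular frequency: ω = 2π·5000 = 3.142e+04 rad/s.
Step 2 — Transfer function: H(jω) = 1/(1 + jωRC).
Step 3 — Denominator: 1 + jωRC = 1 + j·3.142e+04·40·2.34e-07 = 1 + j0.2941.
Step 4 — H = 0.9204 - j0.2707.
Step 5 — Magnitude: |H| = 0.9594 (-0.4 dB); phase: φ = -16.4°.

|H| = 0.9594 (-0.4 dB), φ = -16.4°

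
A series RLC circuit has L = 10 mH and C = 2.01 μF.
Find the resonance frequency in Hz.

Step 1 — Resonance condition Im(Z)=0 gives ω₀ = 1/√(LC).
Step 2 — ω₀ = 1/√(0.01·2.01e-06) = 7053 rad/s.
Step 3 — f₀ = ω₀/(2π) = 1123 Hz.

f₀ = 1123 Hz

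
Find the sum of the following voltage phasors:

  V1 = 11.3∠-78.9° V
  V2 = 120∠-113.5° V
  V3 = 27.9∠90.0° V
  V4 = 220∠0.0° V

Step 1 — Convert each phasor to rectangular form:
  V1 = 11.3·(cos(-78.9°) + j·sin(-78.9°)) = 2.175 - j11.09 V
  V2 = 120·(cos(-113.5°) + j·sin(-113.5°)) = -47.85 - j110 V
  V3 = 27.9·(cos(90.0°) + j·sin(90.0°)) = 0 + j27.9 V
  V4 = 220·(cos(0.0°) + j·sin(0.0°)) = 220 V
Step 2 — Sum components: V_total = 174.3 - j93.24 V.
Step 3 — Convert to polar: |V_total| = 197.7 V, ∠V_total = -28.1°.

V_total = 197.7∠-28.1° V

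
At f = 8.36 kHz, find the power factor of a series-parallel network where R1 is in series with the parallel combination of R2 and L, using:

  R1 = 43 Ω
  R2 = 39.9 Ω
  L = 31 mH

Step 1 — Angular frequency: ω = 2π·f = 2π·8360 = 5.253e+04 rad/s.
Step 2 — Component impedances:
  R1: Z = R = 43 Ω
  R2: Z = R = 39.9 Ω
  L: Z = jωL = j·5.253e+04·0.031 = 0 + j1628 Ω
Step 3 — Parallel branch: R2 || L = 1/(1/R2 + 1/L) = 39.88 + j0.9771 Ω.
Step 4 — Series with R1: Z_total = R1 + (R2 || L) = 82.88 + j0.9771 Ω = 82.88∠0.7° Ω.
Step 5 — Power factor: PF = cos(φ) = Re(Z)/|Z| = 82.876/82.882 = 0.9999.
Step 6 — Type: Im(Z) = 0.9771 ⇒ lagging (phase φ = 0.7°).

PF = 0.9999 (lagging, φ = 0.7°)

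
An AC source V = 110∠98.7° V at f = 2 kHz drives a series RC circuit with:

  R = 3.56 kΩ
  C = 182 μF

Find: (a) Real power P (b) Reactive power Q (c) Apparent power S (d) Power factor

Step 1 — Angular frequency: ω = 2π·f = 2π·2000 = 1.257e+04 rad/s.
Step 2 — Component impedances:
  R: Z = R = 3560 Ω
  C: Z = 1/(jωC) = -j/(ω·C) = 0 - j0.4372 Ω
Step 3 — Series combination: Z_total = R + C = 3560 - j0.4372 Ω = 3560∠-0.0° Ω.
Step 4 — Source phasor: V = 110∠98.7° V = -16.64 + j108.7 V.
Step 5 — Current: I = V / Z = -0.004678 + j0.03054 A = 0.0309∠98.7° A.
Step 6 — Complex power: S = V·I* = 3.399 - j0.0004174 VA.
Step 7 — Real power: P = Re(S) = 3.399 W.
Step 8 — Reactive power: Q = Im(S) = -0.0004174 VAR.
Step 9 — Apparent power: |S| = 3.399 VA.
Step 10 — Power factor: PF = P/|S| = 1 (leading).

(a) P = 3.399 W  (b) Q = -0.0004174 VAR  (c) S = 3.399 VA  (d) PF = 1 (leading)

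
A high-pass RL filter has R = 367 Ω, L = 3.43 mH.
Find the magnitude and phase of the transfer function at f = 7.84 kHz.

Step 1 — Angular frequency: ω = 2π·7840 = 4.926e+04 rad/s.
Step 2 — Transfer function: H(jω) = jωL/(R + jωL).
Step 3 — Numerator jωL = j·169; denominator R + jωL = 367 + j169.
Step 4 — H = 0.1749 + j0.3799.
Step 5 — Magnitude: |H| = 0.4182 (-7.6 dB); phase: φ = 65.3°.

|H| = 0.4182 (-7.6 dB), φ = 65.3°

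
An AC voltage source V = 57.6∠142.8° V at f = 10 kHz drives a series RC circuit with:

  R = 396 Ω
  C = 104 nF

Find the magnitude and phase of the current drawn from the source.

Step 1 — Angular frequency: ω = 2π·f = 2π·1e+04 = 6.283e+04 rad/s.
Step 2 — Component impedances:
  R: Z = R = 396 Ω
  C: Z = 1/(jωC) = -j/(ω·C) = 0 - j153 Ω
Step 3 — Series combination: Z_total = R + C = 396 - j153 Ω = 424.5∠-21.1° Ω.
Step 4 — Source phasor: V = 57.6∠142.8° V = -45.88 + j34.82 V.
Step 5 — Ohm's law: I = V / Z_total = (-45.88 + j34.82) / (396 - j153) = -0.1304 + j0.03756 A.
Step 6 — Convert to polar: |I| = 0.1357 A, ∠I = 163.9°.

I = 0.1357∠163.9° A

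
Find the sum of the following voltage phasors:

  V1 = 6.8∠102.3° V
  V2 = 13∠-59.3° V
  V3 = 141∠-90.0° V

Step 1 — Convert each phasor to rectangular form:
  V1 = 6.8·(cos(102.3°) + j·sin(102.3°)) = -1.449 + j6.644 V
  V2 = 13·(cos(-59.3°) + j·sin(-59.3°)) = 6.637 - j11.18 V
  V3 = 141·(cos(-90.0°) + j·sin(-90.0°)) = 0 - j141 V
Step 2 — Sum components: V_total = 5.188 - j145.5 V.
Step 3 — Convert to polar: |V_total| = 145.6 V, ∠V_total = -88.0°.

V_total = 145.6∠-88.0° V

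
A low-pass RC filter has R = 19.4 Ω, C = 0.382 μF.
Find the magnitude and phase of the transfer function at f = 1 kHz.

Step 1 — Angular frequency: ω = 2π·1000 = 6283 rad/s.
Step 2 — Transfer function: H(jω) = 1/(1 + jωRC).
Step 3 — Denominator: 1 + jωRC = 1 + j·6283·19.4·3.82e-07 = 1 + j0.04656.
Step 4 — H = 0.9978 - j0.04646.
Step 5 — Magnitude: |H| = 0.9989 (-0.0 dB); phase: φ = -2.7°.

|H| = 0.9989 (-0.0 dB), φ = -2.7°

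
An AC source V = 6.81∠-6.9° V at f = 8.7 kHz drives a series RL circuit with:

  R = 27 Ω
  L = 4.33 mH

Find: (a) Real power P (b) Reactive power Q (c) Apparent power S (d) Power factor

Step 1 — Angular frequency: ω = 2π·f = 2π·8700 = 5.466e+04 rad/s.
Step 2 — Component impedances:
  R: Z = R = 27 Ω
  L: Z = jωL = j·5.466e+04·0.00433 = 0 + j236.7 Ω
Step 3 — Series combination: Z_total = R + L = 27 + j236.7 Ω = 238.2∠83.5° Ω.
Step 4 — Source phasor: V = 6.81∠-6.9° V = 6.761 - j0.8181 V.
Step 5 — Current: I = V / Z = -0.0001957 - j0.02859 A = 0.02859∠-90.4° A.
Step 6 — Complex power: S = V·I* = 0.02206 + j0.1934 VA.
Step 7 — Real power: P = Re(S) = 0.02206 W.
Step 8 — Reactive power: Q = Im(S) = 0.1934 VAR.
Step 9 — Apparent power: |S| = 0.1947 VA.
Step 10 — Power factor: PF = P/|S| = 0.1133 (lagging).

(a) P = 0.02206 W  (b) Q = 0.1934 VAR  (c) S = 0.1947 VA  (d) PF = 0.1133 (lagging)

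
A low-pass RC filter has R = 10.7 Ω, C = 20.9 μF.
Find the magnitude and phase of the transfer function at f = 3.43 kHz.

Step 1 — Angular frequency: ω = 2π·3430 = 2.155e+04 rad/s.
Step 2 — Transfer function: H(jω) = 1/(1 + jωRC).
Step 3 — Denominator: 1 + jωRC = 1 + j·2.155e+04·10.7·2.09e-05 = 1 + j4.82.
Step 4 — H = 0.04127 - j0.1989.
Step 5 — Magnitude: |H| = 0.2032 (-13.8 dB); phase: φ = -78.3°.

|H| = 0.2032 (-13.8 dB), φ = -78.3°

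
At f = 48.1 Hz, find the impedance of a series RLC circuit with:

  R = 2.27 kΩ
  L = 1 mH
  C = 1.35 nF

Step 1 — Angular frequency: ω = 2π·f = 2π·48.1 = 302.2 rad/s.
Step 2 — Component impedances:
  R: Z = R = 2270 Ω
  L: Z = jωL = j·302.2·0.001 = 0 + j0.3022 Ω
  C: Z = 1/(jωC) = -j/(ω·C) = 0 - j2.451e+06 Ω
Step 3 — Series combination: Z_total = R + L + C = 2270 - j2.451e+06 Ω = 2.451e+06∠-89.9° Ω.

Z = 2270 - j2.451e+06 Ω = 2.451e+06∠-89.9° Ω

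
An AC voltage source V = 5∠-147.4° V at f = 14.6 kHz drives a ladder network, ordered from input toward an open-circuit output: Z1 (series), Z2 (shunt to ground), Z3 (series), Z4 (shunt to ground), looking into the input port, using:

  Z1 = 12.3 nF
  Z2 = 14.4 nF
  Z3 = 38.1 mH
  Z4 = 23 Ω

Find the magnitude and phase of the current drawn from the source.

Step 1 — Angular frequency: ω = 2π·f = 2π·1.46e+04 = 9.173e+04 rad/s.
Step 2 — Component impedances:
  Z1: Z = 1/(jωC) = -j/(ω·C) = 0 - j886.3 Ω
  Z2: Z = 1/(jωC) = -j/(ω·C) = 0 - j757 Ω
  Z3: Z = jωL = j·9.173e+04·0.0381 = 0 + j3495 Ω
  Z4: Z = R = 23 Ω
Step 3 — Ladder network (open output): work backward from the far end, alternating series and parallel combinations. Z_in = 1.758 - j1853 Ω = 1853∠-89.9° Ω.
Step 4 — Source phasor: V = 5∠-147.4° V = -4.212 - j2.694 V.
Step 5 — Ohm's law: I = V / Z_total = (-4.212 - j2.694) / (1.758 - j1853) = 0.001452 - j0.002275 A.
Step 6 — Convert to polar: |I| = 0.002699 A, ∠I = -57.5°.

I = 0.002699∠-57.5° A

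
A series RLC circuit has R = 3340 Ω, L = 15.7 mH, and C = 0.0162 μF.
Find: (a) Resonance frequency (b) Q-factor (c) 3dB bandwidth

Step 1 — Resonance: ω₀ = 1/√(LC) = 1/√(0.0157·1.62e-08) = 6.27e+04 rad/s.
Step 2 — f₀ = ω₀/(2π) = 9980 Hz.
Step 3 — Series Q: Q = ω₀L/R = 6.27e+04·0.0157/3340 = 0.2947.
Step 4 — Bandwidth: Δω = ω₀/Q = 2.127e+05 rad/s; BW = Δω/(2π) = 3.386e+04 Hz.

(a) f₀ = 9980 Hz  (b) Q = 0.2947  (c) BW = 3.386e+04 Hz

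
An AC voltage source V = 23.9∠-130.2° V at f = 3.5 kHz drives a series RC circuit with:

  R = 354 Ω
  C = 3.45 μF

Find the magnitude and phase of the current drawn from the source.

Step 1 — Angular frequency: ω = 2π·f = 2π·3500 = 2.199e+04 rad/s.
Step 2 — Component impedances:
  R: Z = R = 354 Ω
  C: Z = 1/(jωC) = -j/(ω·C) = 0 - j13.18 Ω
Step 3 — Series combination: Z_total = R + C = 354 - j13.18 Ω = 354.2∠-2.1° Ω.
Step 4 — Source phasor: V = 23.9∠-130.2° V = -15.43 - j18.25 V.
Step 5 — Ohm's law: I = V / Z_total = (-15.43 - j18.25) / (354 - j13.18) = -0.0416 - j0.05312 A.
Step 6 — Convert to polar: |I| = 0.06747 A, ∠I = -128.1°.

I = 0.06747∠-128.1° A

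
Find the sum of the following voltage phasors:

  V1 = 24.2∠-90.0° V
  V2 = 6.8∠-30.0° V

Step 1 — Convert each phasor to rectangular form:
  V1 = 24.2·(cos(-90.0°) + j·sin(-90.0°)) = 0 - j24.2 V
  V2 = 6.8·(cos(-30.0°) + j·sin(-30.0°)) = 5.889 - j3.4 V
Step 2 — Sum components: V_total = 5.889 - j27.6 V.
Step 3 — Convert to polar: |V_total| = 28.22 V, ∠V_total = -78.0°.

V_total = 28.22∠-78.0° V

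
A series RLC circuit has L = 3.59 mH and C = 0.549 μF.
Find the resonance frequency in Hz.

Step 1 — Resonance condition Im(Z)=0 gives ω₀ = 1/√(LC).
Step 2 — ω₀ = 1/√(0.00359·5.49e-07) = 2.253e+04 rad/s.
Step 3 — f₀ = ω₀/(2π) = 3585 Hz.

f₀ = 3585 Hz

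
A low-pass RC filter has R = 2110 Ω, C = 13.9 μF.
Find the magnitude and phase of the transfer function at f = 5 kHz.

Step 1 — Angular frequency: ω = 2π·5000 = 3.142e+04 rad/s.
Step 2 — Transfer function: H(jω) = 1/(1 + jωRC).
Step 3 — Denominator: 1 + jωRC = 1 + j·3.142e+04·2110·1.39e-05 = 1 + j921.4.
Step 4 — H = 1.178e-06 - j0.001085.
Step 5 — Magnitude: |H| = 0.001085 (-59.3 dB); phase: φ = -89.9°.

|H| = 0.001085 (-59.3 dB), φ = -89.9°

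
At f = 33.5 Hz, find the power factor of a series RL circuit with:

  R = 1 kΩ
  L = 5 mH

Step 1 — Angular frequency: ω = 2π·f = 2π·33.5 = 210.5 rad/s.
Step 2 — Component impedances:
  R: Z = R = 1000 Ω
  L: Z = jωL = j·210.5·0.005 = 0 + j1.052 Ω
Step 3 — Series combination: Z_total = R + L = 1000 + j1.052 Ω = 1000∠0.1° Ω.
Step 4 — Power factor: PF = cos(φ) = Re(Z)/|Z| = 1000/1000 = 1.
Step 5 — Type: Im(Z) = 1.052 ⇒ lagging (phase φ = 0.1°).

PF = 1 (lagging, φ = 0.1°)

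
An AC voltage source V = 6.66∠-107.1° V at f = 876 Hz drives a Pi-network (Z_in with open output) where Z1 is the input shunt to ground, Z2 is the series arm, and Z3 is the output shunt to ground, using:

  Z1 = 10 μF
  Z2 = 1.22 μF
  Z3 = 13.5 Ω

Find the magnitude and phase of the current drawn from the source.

Step 1 — Angular frequency: ω = 2π·f = 2π·876 = 5504 rad/s.
Step 2 — Component impedances:
  Z1: Z = 1/(jωC) = -j/(ω·C) = 0 - j18.17 Ω
  Z2: Z = 1/(jωC) = -j/(ω·C) = 0 - j148.9 Ω
  Z3: Z = R = 13.5 Ω
Step 3 — With open output, the series arm Z2 and the output shunt Z3 appear in series to ground: Z2 + Z3 = 13.5 - j148.9 Ω.
Step 4 — Parallel with input shunt Z1: Z_in = Z1 || (Z2 + Z3) = 0.1586 - j16.21 Ω = 16.21∠-89.4° Ω.
Step 5 — Source phasor: V = 6.66∠-107.1° V = -1.958 - j6.366 V.
Step 6 — Ohm's law: I = V / Z_total = (-1.958 - j6.366) / (0.1586 - j16.21) = 0.3916 - j0.1247 A.
Step 7 — Convert to polar: |I| = 0.4109 A, ∠I = -17.7°.

I = 0.4109∠-17.7° A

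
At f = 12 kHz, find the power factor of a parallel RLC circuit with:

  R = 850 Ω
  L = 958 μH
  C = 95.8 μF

Step 1 — Angular frequency: ω = 2π·f = 2π·1.2e+04 = 7.54e+04 rad/s.
Step 2 — Component impedances:
  R: Z = R = 850 Ω
  L: Z = jωL = j·7.54e+04·0.000958 = 0 + j72.23 Ω
  C: Z = 1/(jωC) = -j/(ω·C) = 0 - j0.1384 Ω
Step 3 — Parallel combination: 1/Z_total = 1/R + 1/L + 1/C; Z_total = 2.264e-05 - j0.1387 Ω = 0.1387∠-90.0° Ω.
Step 4 — Power factor: PF = cos(φ) = Re(Z)/|Z| = 2.264e-05/0.1387 = 0.0001632.
Step 5 — Type: Im(Z) = -0.1387 ⇒ leading (phase φ = -90.0°).

PF = 0.0001632 (leading, φ = -90.0°)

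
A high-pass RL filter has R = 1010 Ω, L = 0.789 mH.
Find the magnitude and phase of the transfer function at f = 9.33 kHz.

Step 1 — Angular frequency: ω = 2π·9330 = 5.862e+04 rad/s.
Step 2 — Transfer function: H(jω) = jωL/(R + jωL).
Step 3 — Numerator jωL = j·46.25; denominator R + jωL = 1010 + j46.25.
Step 4 — H = 0.002093 + j0.0457.
Step 5 — Magnitude: |H| = 0.04575 (-26.8 dB); phase: φ = 87.4°.

|H| = 0.04575 (-26.8 dB), φ = 87.4°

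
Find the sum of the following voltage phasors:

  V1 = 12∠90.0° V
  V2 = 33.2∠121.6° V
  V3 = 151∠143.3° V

Step 1 — Convert each phasor to rectangular form:
  V1 = 12·(cos(90.0°) + j·sin(90.0°)) = 0 + j12 V
  V2 = 33.2·(cos(121.6°) + j·sin(121.6°)) = -17.4 + j28.28 V
  V3 = 151·(cos(143.3°) + j·sin(143.3°)) = -121.1 + j90.24 V
Step 2 — Sum components: V_total = -138.5 + j130.5 V.
Step 3 — Convert to polar: |V_total| = 190.3 V, ∠V_total = 136.7°.

V_total = 190.3∠136.7° V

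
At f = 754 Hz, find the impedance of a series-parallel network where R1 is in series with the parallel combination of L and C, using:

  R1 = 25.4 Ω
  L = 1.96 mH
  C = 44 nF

Step 1 — Angular frequency: ω = 2π·f = 2π·754 = 4738 rad/s.
Step 2 — Component impedances:
  R1: Z = R = 25.4 Ω
  L: Z = jωL = j·4738·0.00196 = 0 + j9.286 Ω
  C: Z = 1/(jωC) = -j/(ω·C) = 0 - j4797 Ω
Step 3 — Parallel branch: L || C = 1/(1/L + 1/C) = 0 + j9.304 Ω.
Step 4 — Series with R1: Z_total = R1 + (L || C) = 25.4 + j9.304 Ω = 27.05∠20.1° Ω.

Z = 25.4 + j9.304 Ω = 27.05∠20.1° Ω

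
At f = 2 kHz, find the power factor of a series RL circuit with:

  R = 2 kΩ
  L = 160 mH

Step 1 — Angular frequency: ω = 2π·f = 2π·2000 = 1.257e+04 rad/s.
Step 2 — Component impedances:
  R: Z = R = 2000 Ω
  L: Z = jωL = j·1.257e+04·0.16 = 0 + j2011 Ω
Step 3 — Series combination: Z_total = R + L = 2000 + j2011 Ω = 2836∠45.2° Ω.
Step 4 — Power factor: PF = cos(φ) = Re(Z)/|Z| = 2000/2836 = 0.7052.
Step 5 — Type: Im(Z) = 2011 ⇒ lagging (phase φ = 45.2°).

PF = 0.7052 (lagging, φ = 45.2°)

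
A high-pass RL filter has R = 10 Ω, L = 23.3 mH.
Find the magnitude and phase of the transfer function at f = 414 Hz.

Step 1 — Angular frequency: ω = 2π·414 = 2601 rad/s.
Step 2 — Transfer function: H(jω) = jωL/(R + jωL).
Step 3 — Numerator jωL = j·60.61; denominator R + jωL = 10 + j60.61.
Step 4 — H = 0.9735 + j0.1606.
Step 5 — Magnitude: |H| = 0.9867 (-0.1 dB); phase: φ = 9.4°.

|H| = 0.9867 (-0.1 dB), φ = 9.4°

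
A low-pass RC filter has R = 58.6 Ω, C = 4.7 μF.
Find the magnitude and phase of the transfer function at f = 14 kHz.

Step 1 — Angular frequency: ω = 2π·1.4e+04 = 8.796e+04 rad/s.
Step 2 — Transfer function: H(jω) = 1/(1 + jωRC).
Step 3 — Denominator: 1 + jωRC = 1 + j·8.796e+04·58.6·4.7e-06 = 1 + j24.23.
Step 4 — H = 0.001701 - j0.04121.
Step 5 — Magnitude: |H| = 0.04124 (-27.7 dB); phase: φ = -87.6°.

|H| = 0.04124 (-27.7 dB), φ = -87.6°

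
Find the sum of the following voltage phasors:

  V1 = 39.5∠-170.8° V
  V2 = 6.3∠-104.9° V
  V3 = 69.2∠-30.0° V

Step 1 — Convert each phasor to rectangular form:
  V1 = 39.5·(cos(-170.8°) + j·sin(-170.8°)) = -38.99 - j6.315 V
  V2 = 6.3·(cos(-104.9°) + j·sin(-104.9°)) = -1.62 - j6.088 V
  V3 = 69.2·(cos(-30.0°) + j·sin(-30.0°)) = 59.93 - j34.6 V
Step 2 — Sum components: V_total = 19.32 - j47 V.
Step 3 — Convert to polar: |V_total| = 50.82 V, ∠V_total = -67.7°.

V_total = 50.82∠-67.7° V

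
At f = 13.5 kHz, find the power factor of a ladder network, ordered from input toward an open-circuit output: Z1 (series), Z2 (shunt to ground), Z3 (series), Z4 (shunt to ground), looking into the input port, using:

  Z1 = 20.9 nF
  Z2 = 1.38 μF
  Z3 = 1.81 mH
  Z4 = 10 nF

Step 1 — Angular frequency: ω = 2π·f = 2π·1.35e+04 = 8.482e+04 rad/s.
Step 2 — Component impedances:
  Z1: Z = 1/(jωC) = -j/(ω·C) = 0 - j564.1 Ω
  Z2: Z = 1/(jωC) = -j/(ω·C) = 0 - j8.543 Ω
  Z3: Z = jωL = j·8.482e+04·0.00181 = 0 + j153.5 Ω
  Z4: Z = 1/(jωC) = -j/(ω·C) = 0 - j1179 Ω
Step 3 — Ladder network (open output): work backward from the far end, alternating series and parallel combinations. Z_in = 0 - j572.6 Ω = 572.6∠-90.0° Ω.
Step 4 — Power factor: PF = cos(φ) = Re(Z)/|Z| = 0/572.6 = 0.
Step 5 — Type: Im(Z) = -572.6 ⇒ leading (phase φ = -90.0°).

PF = 0 (leading, φ = -90.0°)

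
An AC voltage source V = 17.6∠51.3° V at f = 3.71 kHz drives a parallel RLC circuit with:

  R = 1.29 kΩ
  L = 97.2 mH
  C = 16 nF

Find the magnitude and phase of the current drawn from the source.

Step 1 — Angular frequency: ω = 2π·f = 2π·3710 = 2.331e+04 rad/s.
Step 2 — Component impedances:
  R: Z = R = 1290 Ω
  L: Z = jωL = j·2.331e+04·0.0972 = 0 + j2266 Ω
  C: Z = 1/(jωC) = -j/(ω·C) = 0 - j2681 Ω
Step 3 — Parallel combination: 1/Z_total = 1/R + 1/L + 1/C; Z_total = 1280 + j112.9 Ω = 1285∠5.0° Ω.
Step 4 — Source phasor: V = 17.6∠51.3° V = 11 + j13.74 V.
Step 5 — Ohm's law: I = V / Z_total = (11 + j13.74) / (1280 + j112.9) = 0.00947 + j0.009895 A.
Step 6 — Convert to polar: |I| = 0.0137 A, ∠I = 46.3°.

I = 0.0137∠46.3° A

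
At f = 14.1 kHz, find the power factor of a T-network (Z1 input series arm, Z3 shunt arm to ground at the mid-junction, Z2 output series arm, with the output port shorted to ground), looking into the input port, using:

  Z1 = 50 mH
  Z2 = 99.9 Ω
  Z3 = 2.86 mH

Step 1 — Angular frequency: ω = 2π·f = 2π·1.41e+04 = 8.859e+04 rad/s.
Step 2 — Component impedances:
  Z1: Z = jωL = j·8.859e+04·0.05 = 0 + j4430 Ω
  Z2: Z = R = 99.9 Ω
  Z3: Z = jωL = j·8.859e+04·0.00286 = 0 + j253.4 Ω
Step 3 — With the output port shorted to ground, the output series arm Z2 runs from the junction to ground; the shunt arm Z3 also runs from the junction to ground. They appear in parallel: Z3 || Z2 = 86.46 + j34.09 Ω.
Step 4 — Series with input arm Z1: Z_in = Z1 + (Z3 || Z2) = 86.46 + j4464 Ω = 4465∠88.9° Ω.
Step 5 — Power factor: PF = cos(φ) = Re(Z)/|Z| = 86.46/4464.6 = 0.01937.
Step 6 — Type: Im(Z) = 4464 ⇒ lagging (phase φ = 88.9°).

PF = 0.01937 (lagging, φ = 88.9°)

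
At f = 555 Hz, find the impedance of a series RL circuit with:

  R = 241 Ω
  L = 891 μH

Step 1 — Angular frequency: ω = 2π·f = 2π·555 = 3487 rad/s.
Step 2 — Component impedances:
  R: Z = R = 241 Ω
  L: Z = jωL = j·3487·0.000891 = 0 + j3.107 Ω
Step 3 — Series combination: Z_total = R + L = 241 + j3.107 Ω = 241∠0.7° Ω.

Z = 241 + j3.107 Ω = 241∠0.7° Ω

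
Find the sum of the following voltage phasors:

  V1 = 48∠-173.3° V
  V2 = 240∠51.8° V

Step 1 — Convert each phasor to rectangular form:
  V1 = 48·(cos(-173.3°) + j·sin(-173.3°)) = -47.67 - j5.6 V
  V2 = 240·(cos(51.8°) + j·sin(51.8°)) = 148.4 + j188.6 V
Step 2 — Sum components: V_total = 100.7 + j183 V.
Step 3 — Convert to polar: |V_total| = 208.9 V, ∠V_total = 61.2°.

V_total = 208.9∠61.2° V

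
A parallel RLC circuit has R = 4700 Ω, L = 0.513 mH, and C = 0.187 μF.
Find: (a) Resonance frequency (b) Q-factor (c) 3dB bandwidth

Step 1 — Resonance: ω₀ = 1/√(LC) = 1/√(0.000513·1.87e-07) = 1.021e+05 rad/s.
Step 2 — f₀ = ω₀/(2π) = 1.625e+04 Hz.
Step 3 — Parallel Q: Q = R/(ω₀L) = 4700/(1.021e+05·0.000513) = 89.73.
Step 4 — Bandwidth: Δω = ω₀/Q = 1138 rad/s; BW = Δω/(2π) = 181.1 Hz.

(a) f₀ = 1.625e+04 Hz  (b) Q = 89.73  (c) BW = 181.1 Hz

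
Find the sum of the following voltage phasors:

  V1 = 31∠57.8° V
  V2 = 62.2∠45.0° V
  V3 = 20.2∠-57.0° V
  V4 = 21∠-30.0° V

Step 1 — Convert each phasor to rectangular form:
  V1 = 31·(cos(57.8°) + j·sin(57.8°)) = 16.52 + j26.23 V
  V2 = 62.2·(cos(45.0°) + j·sin(45.0°)) = 43.98 + j43.98 V
  V3 = 20.2·(cos(-57.0°) + j·sin(-57.0°)) = 11 - j16.94 V
  V4 = 21·(cos(-30.0°) + j·sin(-30.0°)) = 18.19 - j10.5 V
Step 2 — Sum components: V_total = 89.69 + j42.77 V.
Step 3 — Convert to polar: |V_total| = 99.37 V, ∠V_total = 25.5°.

V_total = 99.37∠25.5° V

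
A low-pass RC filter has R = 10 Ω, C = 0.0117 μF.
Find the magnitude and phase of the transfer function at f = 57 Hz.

Step 1 — Angular frequency: ω = 2π·57 = 358.1 rad/s.
Step 2 — Transfer function: H(jω) = 1/(1 + jωRC).
Step 3 — Denominator: 1 + jωRC = 1 + j·358.1·10·1.17e-08 = 1 + j4.19e-05.
Step 4 — H = 1 - j4.19e-05.
Step 5 — Magnitude: |H| = 1 (-0.0 dB); phase: φ = -0.0°.

|H| = 1 (-0.0 dB), φ = -0.0°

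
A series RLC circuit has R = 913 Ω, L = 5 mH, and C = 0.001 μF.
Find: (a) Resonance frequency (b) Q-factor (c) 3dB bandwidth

Step 1 — Resonance condition Im(Z)=0 gives ω₀ = 1/√(LC).
Step 2 — ω₀ = 1/√(0.005·1e-09) = 4.472e+05 rad/s.
Step 3 — f₀ = ω₀/(2π) = 7.118e+04 Hz.
Step 4 — Series Q: Q = ω₀L/R = 4.472e+05·0.005/913 = 2.449.
Step 5 — 3dB bandwidth: Δω = ω₀/Q = 1.826e+05 rad/s; BW = Δω/(2π) = 2.906e+04 Hz.

(a) f₀ = 7.118e+04 Hz  (b) Q = 2.449  (c) BW = 2.906e+04 Hz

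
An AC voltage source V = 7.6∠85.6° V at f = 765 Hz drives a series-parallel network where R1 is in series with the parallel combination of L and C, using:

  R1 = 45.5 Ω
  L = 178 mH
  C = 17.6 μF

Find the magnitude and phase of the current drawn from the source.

Step 1 — Angular frequency: ω = 2π·f = 2π·765 = 4807 rad/s.
Step 2 — Component impedances:
  R1: Z = R = 45.5 Ω
  L: Z = jωL = j·4807·0.178 = 0 + j855.6 Ω
  C: Z = 1/(jωC) = -j/(ω·C) = 0 - j11.82 Ω
Step 3 — Parallel branch: L || C = 1/(1/L + 1/C) = 0 - j11.99 Ω.
Step 4 — Series with R1: Z_total = R1 + (L || C) = 45.5 - j11.99 Ω = 47.05∠-14.8° Ω.
Step 5 — Source phasor: V = 7.6∠85.6° V = 0.5831 + j7.578 V.
Step 6 — Ohm's law: I = V / Z_total = (0.5831 + j7.578) / (45.5 - j11.99) = -0.02904 + j0.1589 A.
Step 7 — Convert to polar: |I| = 0.1615 A, ∠I = 100.4°.

I = 0.1615∠100.4° A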